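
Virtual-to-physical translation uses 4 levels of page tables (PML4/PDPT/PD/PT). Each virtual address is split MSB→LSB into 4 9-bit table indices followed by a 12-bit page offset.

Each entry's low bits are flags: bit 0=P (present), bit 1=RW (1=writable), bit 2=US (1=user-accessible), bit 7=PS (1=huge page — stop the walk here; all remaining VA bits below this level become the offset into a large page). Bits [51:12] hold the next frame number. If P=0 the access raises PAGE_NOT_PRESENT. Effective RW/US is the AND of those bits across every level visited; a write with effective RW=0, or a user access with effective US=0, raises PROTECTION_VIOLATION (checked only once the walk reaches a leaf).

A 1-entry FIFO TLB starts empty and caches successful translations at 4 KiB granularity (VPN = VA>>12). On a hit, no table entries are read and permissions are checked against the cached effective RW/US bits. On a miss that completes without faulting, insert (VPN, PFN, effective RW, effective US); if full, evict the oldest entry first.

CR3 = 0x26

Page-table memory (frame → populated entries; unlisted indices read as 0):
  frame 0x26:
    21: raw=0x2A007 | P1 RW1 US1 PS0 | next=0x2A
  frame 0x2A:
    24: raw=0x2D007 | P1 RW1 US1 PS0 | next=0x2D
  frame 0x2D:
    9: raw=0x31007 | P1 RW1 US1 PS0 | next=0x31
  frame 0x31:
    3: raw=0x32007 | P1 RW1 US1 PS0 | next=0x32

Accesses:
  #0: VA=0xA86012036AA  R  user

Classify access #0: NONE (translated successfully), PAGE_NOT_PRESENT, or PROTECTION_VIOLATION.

Trace:
#0 VA=0xA86012036AA (r,user):
  L0: frame=0x26 idx=21 entry=0x2A007 [P=1 RW=1 US=1 PS=0]
  L1: frame=0x2A idx=24 entry=0x2D007 [P=1 RW=1 US=1 PS=0]
  L2: frame=0x2D idx=9 entry=0x31007 [P=1 RW=1 US=1 PS=0]
  L3: frame=0x31 idx=3 entry=0x32007 [P=1 RW=1 US=1 PS=0]
  → PA=0x326AA  (4 entries read)

Access #0 fault: NONE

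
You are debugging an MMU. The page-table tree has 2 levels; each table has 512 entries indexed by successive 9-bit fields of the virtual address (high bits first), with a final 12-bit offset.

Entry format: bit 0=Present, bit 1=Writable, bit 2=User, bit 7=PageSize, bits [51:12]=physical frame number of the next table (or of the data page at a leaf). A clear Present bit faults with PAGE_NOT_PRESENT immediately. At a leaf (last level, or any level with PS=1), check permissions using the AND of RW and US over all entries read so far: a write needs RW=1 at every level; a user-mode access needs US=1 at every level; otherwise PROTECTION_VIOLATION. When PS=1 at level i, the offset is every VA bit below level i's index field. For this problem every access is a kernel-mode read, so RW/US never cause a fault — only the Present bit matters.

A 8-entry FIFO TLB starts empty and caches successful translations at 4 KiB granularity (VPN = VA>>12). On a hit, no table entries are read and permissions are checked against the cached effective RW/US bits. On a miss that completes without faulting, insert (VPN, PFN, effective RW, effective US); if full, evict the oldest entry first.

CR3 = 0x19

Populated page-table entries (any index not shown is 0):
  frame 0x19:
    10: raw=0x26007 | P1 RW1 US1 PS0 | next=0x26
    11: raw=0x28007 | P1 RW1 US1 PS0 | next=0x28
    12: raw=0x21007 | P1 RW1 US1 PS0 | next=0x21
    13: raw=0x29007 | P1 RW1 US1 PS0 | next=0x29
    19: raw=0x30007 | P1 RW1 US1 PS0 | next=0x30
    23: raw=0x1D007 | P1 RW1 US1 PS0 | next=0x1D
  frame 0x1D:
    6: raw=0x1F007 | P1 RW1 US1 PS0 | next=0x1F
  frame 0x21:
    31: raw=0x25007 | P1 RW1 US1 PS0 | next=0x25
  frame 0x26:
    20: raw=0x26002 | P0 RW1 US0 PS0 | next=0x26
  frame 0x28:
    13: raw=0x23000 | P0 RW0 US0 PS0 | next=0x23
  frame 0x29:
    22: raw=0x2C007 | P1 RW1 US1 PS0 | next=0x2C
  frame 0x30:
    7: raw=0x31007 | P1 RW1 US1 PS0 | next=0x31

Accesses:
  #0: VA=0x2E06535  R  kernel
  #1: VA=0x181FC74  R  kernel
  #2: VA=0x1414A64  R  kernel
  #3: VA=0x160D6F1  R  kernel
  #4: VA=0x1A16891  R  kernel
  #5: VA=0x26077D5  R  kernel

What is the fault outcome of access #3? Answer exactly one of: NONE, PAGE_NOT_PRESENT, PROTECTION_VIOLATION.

Per-access translation:
#0 VA=0x2E06535 (r,kernel):
  lvl0: tbl 0x19, slot 23 ⇒ 0x1D007 (P1/RW1/US1/PS0)
  lvl1: tbl 0x1D, slot 6 ⇒ 0x1F007 (P1/RW1/US1/PS0)
  ✓ 0x1F535  — 2 lookups
#1 VA=0x181FC74 (r,kernel):
  lvl0: tbl 0x19, slot 12 ⇒ 0x21007 (P1/RW1/US1/PS0)
  lvl1: tbl 0x21, slot 31 ⇒ 0x25007 (P1/RW1/US1/PS0)
  ✓ 0x25C74  — 2 lookups
#2 VA=0x1414A64 (r,kernel):
  lvl0: tbl 0x19, slot 10 ⇒ 0x26007 (P1/RW1/US1/PS0)
  lvl1: tbl 0x26, slot 20 ⇒ 0x26002 (P0/RW1/US0/PS0)
  ⇒ fault: PAGE_NOT_PRESENT  — 2 lookups
#3 VA=0x160D6F1 (r,kernel):
  lvl0: tbl 0x19, slot 11 ⇒ 0x28007 (P1/RW1/US1/PS0)
  lvl1: tbl 0x28, slot 13 ⇒ 0x23000 (P0/RW0/US0/PS0)
  ⇒ fault: PAGE_NOT_PRESENT  — 2 lookups
#4 VA=0x1A16891 (r,kernel):
  lvl0: tbl 0x19, slot 13 ⇒ 0x29007 (P1/RW1/US1/PS0)
  lvl1: tbl 0x29, slot 22 ⇒ 0x2C007 (P1/RW1/US1/PS0)
  ✓ 0x2C891  — 2 lookups
#5 VA=0x26077D5 (r,kernel):
  lvl0: tbl 0x19, slot 19 ⇒ 0x30007 (P1/RW1/US1/PS0)
  lvl1: tbl 0x30, slot 7 ⇒ 0x31007 (P1/RW1/US1/PS0)
  ✓ 0x317D5  — 2 lookups

Access #3 fault: PAGE_NOT_PRESENT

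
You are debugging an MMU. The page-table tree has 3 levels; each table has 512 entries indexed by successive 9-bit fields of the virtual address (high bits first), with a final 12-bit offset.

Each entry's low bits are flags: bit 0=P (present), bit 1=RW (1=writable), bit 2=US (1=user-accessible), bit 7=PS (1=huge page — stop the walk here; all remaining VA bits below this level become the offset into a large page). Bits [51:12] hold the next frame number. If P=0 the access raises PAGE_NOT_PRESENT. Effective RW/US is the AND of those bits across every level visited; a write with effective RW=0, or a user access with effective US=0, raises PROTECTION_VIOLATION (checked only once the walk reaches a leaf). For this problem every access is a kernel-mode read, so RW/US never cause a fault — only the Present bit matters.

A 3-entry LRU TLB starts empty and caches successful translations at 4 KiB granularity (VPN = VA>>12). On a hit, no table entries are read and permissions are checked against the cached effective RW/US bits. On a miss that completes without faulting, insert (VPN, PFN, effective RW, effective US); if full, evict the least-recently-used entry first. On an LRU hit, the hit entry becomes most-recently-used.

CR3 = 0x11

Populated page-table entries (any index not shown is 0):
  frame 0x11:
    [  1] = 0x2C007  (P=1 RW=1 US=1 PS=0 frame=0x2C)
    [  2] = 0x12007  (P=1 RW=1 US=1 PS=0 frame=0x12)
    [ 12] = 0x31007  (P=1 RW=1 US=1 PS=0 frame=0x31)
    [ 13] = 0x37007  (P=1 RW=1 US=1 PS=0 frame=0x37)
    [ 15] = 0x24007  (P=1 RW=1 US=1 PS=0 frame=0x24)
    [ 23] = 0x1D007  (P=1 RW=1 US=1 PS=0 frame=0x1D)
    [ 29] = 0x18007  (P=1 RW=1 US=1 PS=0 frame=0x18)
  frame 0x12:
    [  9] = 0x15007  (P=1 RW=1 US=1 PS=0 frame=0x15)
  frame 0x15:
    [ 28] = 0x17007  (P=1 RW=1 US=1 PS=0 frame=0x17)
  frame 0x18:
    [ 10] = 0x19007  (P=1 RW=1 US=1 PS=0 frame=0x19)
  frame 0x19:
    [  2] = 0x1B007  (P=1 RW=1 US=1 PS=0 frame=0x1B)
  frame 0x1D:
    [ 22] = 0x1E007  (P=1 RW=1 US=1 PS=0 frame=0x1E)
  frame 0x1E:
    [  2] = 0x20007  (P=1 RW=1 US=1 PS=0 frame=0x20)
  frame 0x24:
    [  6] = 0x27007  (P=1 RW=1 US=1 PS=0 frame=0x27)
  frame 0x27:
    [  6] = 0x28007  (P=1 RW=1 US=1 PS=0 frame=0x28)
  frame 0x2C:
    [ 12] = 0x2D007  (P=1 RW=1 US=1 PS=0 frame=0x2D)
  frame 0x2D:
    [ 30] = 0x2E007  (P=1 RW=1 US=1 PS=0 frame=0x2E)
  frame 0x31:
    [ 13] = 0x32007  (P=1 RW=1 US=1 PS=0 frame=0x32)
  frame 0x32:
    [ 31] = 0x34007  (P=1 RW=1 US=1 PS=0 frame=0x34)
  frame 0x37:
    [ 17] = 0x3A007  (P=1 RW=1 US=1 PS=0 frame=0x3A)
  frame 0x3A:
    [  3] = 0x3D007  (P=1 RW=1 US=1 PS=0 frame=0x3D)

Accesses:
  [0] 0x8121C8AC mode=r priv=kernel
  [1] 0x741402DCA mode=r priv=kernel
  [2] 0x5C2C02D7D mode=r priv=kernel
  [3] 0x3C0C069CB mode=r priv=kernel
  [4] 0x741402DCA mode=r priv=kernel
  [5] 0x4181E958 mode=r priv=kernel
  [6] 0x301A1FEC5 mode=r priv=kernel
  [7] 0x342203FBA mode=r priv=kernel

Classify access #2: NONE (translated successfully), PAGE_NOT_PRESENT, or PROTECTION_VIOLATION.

Per-access translation:
#0 VA=0x8121C8AC (r,kernel):
  [0] read 0x11 idx=2: raw=0x12007 flags P=1 W=1 U=1 S=0
  [1] read 0x12 idx=9: raw=0x15007 flags P=1 W=1 U=1 S=0
  [2] read 0x15 idx=28: raw=0x17007 flags P=1 W=1 U=1 S=0
  → PA=0x178AC  (3 entries read)
#1 VA=0x741402DCA (r,kernel):
  [0] read 0x11 idx=29: raw=0x18007 flags P=1 W=1 U=1 S=0
  [1] read 0x18 idx=10: raw=0x19007 flags P=1 W=1 U=1 S=0
  [2] read 0x19 idx=2: raw=0x1B007 flags P=1 W=1 U=1 S=0
  → PA=0x1BDCA  (3 entries read)
#2 VA=0x5C2C02D7D (r,kernel):
  [0] read 0x11 idx=23: raw=0x1D007 flags P=1 W=1 U=1 S=0
  [1] read 0x1D idx=22: raw=0x1E007 flags P=1 W=1 U=1 S=0
  [2] read 0x1E idx=2: raw=0x20007 flags P=1 W=1 U=1 S=0
  → PA=0x20D7D  (3 entries read)
#3 VA=0x3C0C069CB (r,kernel):
  [0] read 0x11 idx=15: raw=0x24007 flags P=1 W=1 U=1 S=0
  [1] read 0x24 idx=6: raw=0x27007 flags P=1 W=1 U=1 S=0
  [2] read 0x27 idx=6: raw=0x28007 flags P=1 W=1 U=1 S=0
  → PA=0x289CB  (3 entries read)
#4 VA=0x741402DCA (r,kernel):
  TLB hit vpn=0x741402 → PA=0x1BDCA
#5 VA=0x4181E958 (r,kernel):
  [0] read 0x11 idx=1: raw=0x2C007 flags P=1 W=1 U=1 S=0
  [1] read 0x2C idx=12: raw=0x2D007 flags P=1 W=1 U=1 S=0
  [2] read 0x2D idx=30: raw=0x2E007 flags P=1 W=1 U=1 S=0
  → PA=0x2E958  (3 entries read)
#6 VA=0x301A1FEC5 (r,kernel):
  [0] read 0x11 idx=12: raw=0x31007 flags P=1 W=1 U=1 S=0
  [1] read 0x31 idx=13: raw=0x32007 flags P=1 W=1 U=1 S=0
  [2] read 0x32 idx=31: raw=0x34007 flags P=1 W=1 U=1 S=0
  → PA=0x34EC5  (3 entries read)
#7 VA=0x342203FBA (r,kernel):
  [0] read 0x11 idx=13: raw=0x37007 flags P=1 W=1 U=1 S=0
  [1] read 0x37 idx=17: raw=0x3A007 flags P=1 W=1 U=1 S=0
  [2] read 0x3A idx=3: raw=0x3D007 flags P=1 W=1 U=1 S=0
  → PA=0x3DFBA  (3 entries read)

Access #2 fault: NONE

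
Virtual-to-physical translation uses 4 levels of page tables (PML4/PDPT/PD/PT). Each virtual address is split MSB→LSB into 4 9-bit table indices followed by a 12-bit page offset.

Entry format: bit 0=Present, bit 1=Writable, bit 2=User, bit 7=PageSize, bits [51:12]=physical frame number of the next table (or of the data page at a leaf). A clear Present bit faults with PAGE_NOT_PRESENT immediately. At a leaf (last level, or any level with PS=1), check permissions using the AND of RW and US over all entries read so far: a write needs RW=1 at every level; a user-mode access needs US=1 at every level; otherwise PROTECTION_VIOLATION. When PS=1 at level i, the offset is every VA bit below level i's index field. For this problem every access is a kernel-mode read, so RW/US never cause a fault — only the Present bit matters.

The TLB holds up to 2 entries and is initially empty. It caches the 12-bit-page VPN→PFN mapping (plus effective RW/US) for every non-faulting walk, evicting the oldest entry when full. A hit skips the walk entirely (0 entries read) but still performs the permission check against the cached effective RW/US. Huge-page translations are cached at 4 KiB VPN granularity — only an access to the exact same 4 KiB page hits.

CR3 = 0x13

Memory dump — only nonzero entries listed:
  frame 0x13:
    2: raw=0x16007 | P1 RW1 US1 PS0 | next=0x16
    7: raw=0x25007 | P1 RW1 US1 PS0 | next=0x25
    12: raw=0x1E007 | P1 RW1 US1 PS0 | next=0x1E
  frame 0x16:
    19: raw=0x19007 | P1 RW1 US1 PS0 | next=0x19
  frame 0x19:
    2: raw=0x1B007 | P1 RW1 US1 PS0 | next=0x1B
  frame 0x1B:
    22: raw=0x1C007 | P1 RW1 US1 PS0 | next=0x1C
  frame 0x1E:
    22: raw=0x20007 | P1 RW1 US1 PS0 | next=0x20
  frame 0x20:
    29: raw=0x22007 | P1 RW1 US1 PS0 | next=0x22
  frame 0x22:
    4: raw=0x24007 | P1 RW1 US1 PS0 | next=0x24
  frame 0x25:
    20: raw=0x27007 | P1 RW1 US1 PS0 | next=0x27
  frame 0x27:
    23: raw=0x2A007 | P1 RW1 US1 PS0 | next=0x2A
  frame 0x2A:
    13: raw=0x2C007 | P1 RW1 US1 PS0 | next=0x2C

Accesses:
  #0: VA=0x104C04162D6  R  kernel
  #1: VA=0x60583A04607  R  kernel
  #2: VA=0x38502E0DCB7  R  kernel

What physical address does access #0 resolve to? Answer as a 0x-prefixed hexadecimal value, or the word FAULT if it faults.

Walk each access:
#0 VA=0x104C04162D6 (r,kernel):
  L0 @0x13[2] → 0x16007  P=1,RW=1,US=1,PS=0
  L1 @0x16[19] → 0x19007  P=1,RW=1,US=1,PS=0
  L2 @0x19[2] → 0x1B007  P=1,RW=1,US=1,PS=0
  L3 @0x1B[22] → 0x1C007  P=1,RW=1,US=1,PS=0
  ⇒ phys 0x1C2D6  [4 reads]
#1 VA=0x60583A04607 (r,kernel):
  L0 @0x13[12] → 0x1E007  P=1,RW=1,US=1,PS=0
  L1 @0x1E[22] → 0x20007  P=1,RW=1,US=1,PS=0
  L2 @0x20[29] → 0x22007  P=1,RW=1,US=1,PS=0
  L3 @0x22[4] → 0x24007  P=1,RW=1,US=1,PS=0
  ⇒ phys 0x24607  [4 reads]
#2 VA=0x38502E0DCB7 (r,kernel):
  L0 @0x13[7] → 0x25007  P=1,RW=1,US=1,PS=0
  L1 @0x25[20] → 0x27007  P=1,RW=1,US=1,PS=0
  L2 @0x27[23] → 0x2A007  P=1,RW=1,US=1,PS=0
  L3 @0x2A[13] → 0x2C007  P=1,RW=1,US=1,PS=0
  ⇒ phys 0x2CCB7  [4 reads]

Access #0 PA: 0x1C2D6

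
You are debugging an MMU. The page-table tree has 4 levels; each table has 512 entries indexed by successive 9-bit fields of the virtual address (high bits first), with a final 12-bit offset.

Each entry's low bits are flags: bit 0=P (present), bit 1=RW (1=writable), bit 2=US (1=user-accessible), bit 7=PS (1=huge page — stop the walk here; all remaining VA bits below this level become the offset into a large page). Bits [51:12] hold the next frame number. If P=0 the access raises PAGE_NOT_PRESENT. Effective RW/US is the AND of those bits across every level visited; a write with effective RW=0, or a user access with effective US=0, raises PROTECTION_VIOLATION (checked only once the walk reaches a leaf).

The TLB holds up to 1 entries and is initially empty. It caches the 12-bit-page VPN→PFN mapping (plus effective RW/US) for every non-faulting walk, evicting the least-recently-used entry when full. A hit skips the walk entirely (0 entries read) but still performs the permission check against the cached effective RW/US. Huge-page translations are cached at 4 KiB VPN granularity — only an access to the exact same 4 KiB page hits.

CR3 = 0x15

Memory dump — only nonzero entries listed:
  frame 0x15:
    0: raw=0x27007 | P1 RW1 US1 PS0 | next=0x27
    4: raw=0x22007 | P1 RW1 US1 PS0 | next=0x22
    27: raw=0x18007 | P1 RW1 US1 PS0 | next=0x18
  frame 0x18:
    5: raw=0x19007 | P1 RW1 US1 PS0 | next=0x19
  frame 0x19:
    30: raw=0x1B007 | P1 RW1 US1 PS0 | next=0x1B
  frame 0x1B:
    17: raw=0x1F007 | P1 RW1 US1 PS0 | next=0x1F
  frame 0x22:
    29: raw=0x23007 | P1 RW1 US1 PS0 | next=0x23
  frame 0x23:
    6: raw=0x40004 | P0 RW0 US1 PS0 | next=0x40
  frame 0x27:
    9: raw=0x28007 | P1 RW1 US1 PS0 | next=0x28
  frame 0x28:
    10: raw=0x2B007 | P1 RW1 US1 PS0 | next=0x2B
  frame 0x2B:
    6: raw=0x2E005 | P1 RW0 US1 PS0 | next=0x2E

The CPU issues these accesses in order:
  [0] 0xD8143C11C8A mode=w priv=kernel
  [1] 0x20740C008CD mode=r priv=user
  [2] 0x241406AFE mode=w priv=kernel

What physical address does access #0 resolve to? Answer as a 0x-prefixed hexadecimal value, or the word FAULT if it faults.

Trace:
#0 VA=0xD8143C11C8A (w,kernel):
  L0: frame=0x15 idx=27 entry=0x18007 [P=1 RW=1 US=1 PS=0]
  L1: frame=0x18 idx=5 entry=0x19007 [P=1 RW=1 US=1 PS=0]
  L2: frame=0x19 idx=30 entry=0x1B007 [P=1 RW=1 US=1 PS=0]
  L3: frame=0x1B idx=17 entry=0x1F007 [P=1 RW=1 US=1 PS=0]
  → PA=0x1FC8A  (4 entries read)
#1 VA=0x20740C008CD (r,user):
  L0: frame=0x15 idx=4 entry=0x22007 [P=1 RW=1 US=1 PS=0]
  L1: frame=0x22 idx=29 entry=0x23007 [P=1 RW=1 US=1 PS=0]
  L2: frame=0x23 idx=6 entry=0x40004 [P=0 RW=0 US=1 PS=0]
  ✗ PAGE_NOT_PRESENT  [3 reads]
#2 VA=0x241406AFE (w,kernel):
  L0: frame=0x15 idx=0 entry=0x27007 [P=1 RW=1 US=1 PS=0]
  L1: frame=0x27 idx=9 entry=0x28007 [P=1 RW=1 US=1 PS=0]
  L2: frame=0x28 idx=10 entry=0x2B007 [P=1 RW=1 US=1 PS=0]
  L3: frame=0x2B idx=6 entry=0x2E005 [P=1 RW=0 US=1 PS=0]
  ✗ PROTECTION_VIOLATION  [4 reads]

Access #0 PA: 0x1FC8A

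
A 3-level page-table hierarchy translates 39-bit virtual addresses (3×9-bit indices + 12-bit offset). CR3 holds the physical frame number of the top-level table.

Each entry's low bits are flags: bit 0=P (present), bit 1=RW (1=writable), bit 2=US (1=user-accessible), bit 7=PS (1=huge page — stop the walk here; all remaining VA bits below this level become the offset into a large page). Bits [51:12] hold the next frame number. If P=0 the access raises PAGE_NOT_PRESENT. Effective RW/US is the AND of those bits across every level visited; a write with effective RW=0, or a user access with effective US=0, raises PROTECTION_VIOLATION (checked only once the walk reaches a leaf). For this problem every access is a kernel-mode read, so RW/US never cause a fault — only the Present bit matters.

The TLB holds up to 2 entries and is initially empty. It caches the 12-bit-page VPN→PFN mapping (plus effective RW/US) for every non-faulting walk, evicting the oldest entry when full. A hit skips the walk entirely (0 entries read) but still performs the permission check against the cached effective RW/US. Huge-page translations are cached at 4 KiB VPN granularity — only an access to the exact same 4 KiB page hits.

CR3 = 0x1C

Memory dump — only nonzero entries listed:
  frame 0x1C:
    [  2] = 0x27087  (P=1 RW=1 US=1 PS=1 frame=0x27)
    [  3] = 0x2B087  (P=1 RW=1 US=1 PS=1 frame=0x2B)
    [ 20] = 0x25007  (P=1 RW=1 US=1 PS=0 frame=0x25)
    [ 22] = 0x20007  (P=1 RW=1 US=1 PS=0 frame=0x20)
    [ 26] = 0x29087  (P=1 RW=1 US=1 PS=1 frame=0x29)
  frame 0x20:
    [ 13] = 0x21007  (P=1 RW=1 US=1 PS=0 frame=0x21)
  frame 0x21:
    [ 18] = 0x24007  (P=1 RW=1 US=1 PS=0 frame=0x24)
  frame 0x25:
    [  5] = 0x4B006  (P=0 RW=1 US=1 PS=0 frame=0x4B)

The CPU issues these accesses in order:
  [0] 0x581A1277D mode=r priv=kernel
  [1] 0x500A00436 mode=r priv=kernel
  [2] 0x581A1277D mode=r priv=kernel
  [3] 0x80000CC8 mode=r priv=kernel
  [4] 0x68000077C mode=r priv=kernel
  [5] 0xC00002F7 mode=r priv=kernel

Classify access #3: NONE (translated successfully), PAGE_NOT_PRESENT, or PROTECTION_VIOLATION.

Trace:
#0 VA=0x581A1277D (r,kernel):
  L0 @0x1C[22] → 0x20007  P=1,RW=1,US=1,PS=0
  L1 @0x20[13] → 0x21007  P=1,RW=1,US=1,PS=0
  L2 @0x21[18] → 0x24007  P=1,RW=1,US=1,PS=0
  ✓ 0x2477D  — 3 lookups
#1 VA=0x500A00436 (r,kernel):
  L0 @0x1C[20] → 0x25007  P=1,RW=1,US=1,PS=0
  L1 @0x25[5] → 0x4B006  P=0,RW=1,US=1,PS=0
  → PAGE_NOT_PRESENT  (2 entries read)
#2 VA=0x581A1277D (r,kernel):
  TLB hit vpn=0x581A12 → PA=0x2477D
#3 VA=0x80000CC8 (r,kernel):
  L0 @0x1C[2] → 0x27087  P=1,RW=1,US=1,PS=1
  ✓ 0x27CC8 (huge @L0)  — 1 lookups
#4 VA=0x68000077C (r,kernel):
  L0 @0x1C[26] → 0x29087  P=1,RW=1,US=1,PS=1
  ✓ 0x2977C (huge @L0)  — 1 lookups
#5 VA=0xC00002F7 (r,kernel):
  L0 @0x1C[3] → 0x2B087  P=1,RW=1,US=1,PS=1
  ✓ 0x2B2F7 (huge @L0)  — 1 lookups

Access #3 fault: NONE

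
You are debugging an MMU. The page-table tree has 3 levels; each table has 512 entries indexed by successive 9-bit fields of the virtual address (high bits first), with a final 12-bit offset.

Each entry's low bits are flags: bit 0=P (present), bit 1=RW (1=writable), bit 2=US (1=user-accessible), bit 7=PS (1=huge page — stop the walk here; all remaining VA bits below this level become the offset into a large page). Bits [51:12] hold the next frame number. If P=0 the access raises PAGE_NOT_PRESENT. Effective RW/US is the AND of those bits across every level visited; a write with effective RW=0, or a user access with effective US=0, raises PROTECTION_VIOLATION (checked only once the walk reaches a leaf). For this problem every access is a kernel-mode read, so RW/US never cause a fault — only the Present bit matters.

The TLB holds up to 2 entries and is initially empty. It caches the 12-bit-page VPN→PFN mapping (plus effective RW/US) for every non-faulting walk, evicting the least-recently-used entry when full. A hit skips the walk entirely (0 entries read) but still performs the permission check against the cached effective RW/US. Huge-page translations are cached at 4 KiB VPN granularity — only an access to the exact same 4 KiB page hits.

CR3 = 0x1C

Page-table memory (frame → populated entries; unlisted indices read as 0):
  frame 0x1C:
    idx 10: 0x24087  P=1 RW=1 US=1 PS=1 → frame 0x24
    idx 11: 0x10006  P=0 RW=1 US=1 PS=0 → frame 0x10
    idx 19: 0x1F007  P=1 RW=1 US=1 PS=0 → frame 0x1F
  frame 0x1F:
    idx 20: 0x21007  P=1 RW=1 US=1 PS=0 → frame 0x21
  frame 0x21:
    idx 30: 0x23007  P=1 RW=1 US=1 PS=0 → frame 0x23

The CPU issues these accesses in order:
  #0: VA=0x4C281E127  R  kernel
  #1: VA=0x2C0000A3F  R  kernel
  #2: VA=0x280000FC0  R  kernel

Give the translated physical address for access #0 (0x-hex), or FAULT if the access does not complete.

Trace:
#0 VA=0x4C281E127 (r,kernel):
  L0 @0x1C[19] → 0x1F007  P=1,RW=1,US=1,PS=0
  L1 @0x1F[20] → 0x21007  P=1,RW=1,US=1,PS=0
  L2 @0x21[30] → 0x23007  P=1,RW=1,US=1,PS=0
  → PA=0x23127  (3 entries read)
#1 VA=0x2C0000A3F (r,kernel):
  L0 @0x1C[11] → 0x10006  P=0,RW=1,US=1,PS=0
  ⇒ fault: PAGE_NOT_PRESENT  — 1 lookups
#2 VA=0x280000FC0 (r,kernel):
  L0 @0x1C[10] → 0x24087  P=1,RW=1,US=1,PS=1
  → PA=0x24FC0 (huge @L0)  (1 entries read)

Access #0 PA: 0x23127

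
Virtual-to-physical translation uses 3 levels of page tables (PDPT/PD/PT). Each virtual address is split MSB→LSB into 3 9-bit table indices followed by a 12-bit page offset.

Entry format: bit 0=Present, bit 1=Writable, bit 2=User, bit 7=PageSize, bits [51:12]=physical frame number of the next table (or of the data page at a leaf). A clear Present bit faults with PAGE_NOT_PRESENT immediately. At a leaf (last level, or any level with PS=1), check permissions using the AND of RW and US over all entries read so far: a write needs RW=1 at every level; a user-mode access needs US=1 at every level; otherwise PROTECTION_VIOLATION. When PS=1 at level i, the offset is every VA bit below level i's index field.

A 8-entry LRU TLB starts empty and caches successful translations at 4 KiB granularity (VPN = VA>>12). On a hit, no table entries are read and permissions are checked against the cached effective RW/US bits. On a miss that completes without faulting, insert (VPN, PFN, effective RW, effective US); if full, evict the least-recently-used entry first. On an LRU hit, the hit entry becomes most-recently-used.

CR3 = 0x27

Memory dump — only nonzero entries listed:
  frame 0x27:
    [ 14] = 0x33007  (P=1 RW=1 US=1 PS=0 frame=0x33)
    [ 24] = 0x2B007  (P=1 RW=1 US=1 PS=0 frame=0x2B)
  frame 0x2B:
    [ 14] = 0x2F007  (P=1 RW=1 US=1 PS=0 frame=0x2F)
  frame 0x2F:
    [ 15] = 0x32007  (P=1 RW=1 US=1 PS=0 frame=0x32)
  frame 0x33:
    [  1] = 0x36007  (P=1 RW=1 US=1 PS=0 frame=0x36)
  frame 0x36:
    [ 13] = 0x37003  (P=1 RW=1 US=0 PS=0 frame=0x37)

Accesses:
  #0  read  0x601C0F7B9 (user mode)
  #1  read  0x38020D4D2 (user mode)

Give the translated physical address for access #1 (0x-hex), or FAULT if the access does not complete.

Walk each access:
#0 VA=0x601C0F7B9 (r,user):
  [0] read 0x27 idx=24: raw=0x2B007 flags P=1 W=1 U=1 S=0
  [1] read 0x2B idx=14: raw=0x2F007 flags P=1 W=1 U=1 S=0
  [2] read 0x2F idx=15: raw=0x32007 flags P=1 W=1 U=1 S=0
  ⇒ phys 0x327B9  [3 reads]
#1 VA=0x38020D4D2 (r,user):
  [0] read 0x27 idx=14: raw=0x33007 flags P=1 W=1 U=1 S=0
  [1] read 0x33 idx=1: raw=0x36007 flags P=1 W=1 U=1 S=0
  [2] read 0x36 idx=13: raw=0x37003 flags P=1 W=1 U=0 S=0
  ⇒ fault: PROTECTION_VIOLATION  — 3 lookups

Access #1 PA: FAULT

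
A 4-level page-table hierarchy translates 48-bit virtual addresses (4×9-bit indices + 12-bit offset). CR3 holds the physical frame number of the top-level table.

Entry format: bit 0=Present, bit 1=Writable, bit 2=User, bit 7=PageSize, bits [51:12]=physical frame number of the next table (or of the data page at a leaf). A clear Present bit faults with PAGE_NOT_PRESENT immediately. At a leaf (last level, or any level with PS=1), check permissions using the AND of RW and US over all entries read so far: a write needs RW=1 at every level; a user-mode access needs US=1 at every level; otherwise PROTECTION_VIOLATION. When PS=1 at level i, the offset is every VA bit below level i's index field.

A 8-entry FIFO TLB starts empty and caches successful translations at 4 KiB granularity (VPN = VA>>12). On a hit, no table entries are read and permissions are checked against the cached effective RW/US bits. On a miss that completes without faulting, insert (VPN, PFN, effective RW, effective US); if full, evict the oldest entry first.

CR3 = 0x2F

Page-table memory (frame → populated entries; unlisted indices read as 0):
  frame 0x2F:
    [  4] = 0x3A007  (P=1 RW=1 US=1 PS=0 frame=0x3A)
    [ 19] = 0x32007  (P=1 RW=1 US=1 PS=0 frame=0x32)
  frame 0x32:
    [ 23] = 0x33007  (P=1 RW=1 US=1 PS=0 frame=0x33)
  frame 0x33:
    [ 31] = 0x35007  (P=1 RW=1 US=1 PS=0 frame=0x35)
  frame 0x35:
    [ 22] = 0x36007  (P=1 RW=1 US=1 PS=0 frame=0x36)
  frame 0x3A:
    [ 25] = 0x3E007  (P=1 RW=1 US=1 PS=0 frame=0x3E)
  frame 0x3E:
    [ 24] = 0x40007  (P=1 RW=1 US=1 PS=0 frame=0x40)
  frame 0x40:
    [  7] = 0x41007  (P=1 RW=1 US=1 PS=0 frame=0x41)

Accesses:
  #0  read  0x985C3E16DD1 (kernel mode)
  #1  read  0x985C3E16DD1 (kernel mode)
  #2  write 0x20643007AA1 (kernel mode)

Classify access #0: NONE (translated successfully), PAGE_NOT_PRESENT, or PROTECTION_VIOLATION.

Walk each access:
#0 VA=0x985C3E16DD1 (r,kernel):
  L0 @0x2F[19] → 0x32007  P=1,RW=1,US=1,PS=0
  L1 @0x32[23] → 0x33007  P=1,RW=1,US=1,PS=0
  L2 @0x33[31] → 0x35007  P=1,RW=1,US=1,PS=0
  L3 @0x35[22] → 0x36007  P=1,RW=1,US=1,PS=0
  ⇒ phys 0x36DD1  [4 reads]
#1 VA=0x985C3E16DD1 (r,kernel):
  TLB hit vpn=0x985C3E16 → PA=0x36DD1
#2 VA=0x20643007AA1 (w,kernel):
  L0 @0x2F[4] → 0x3A007  P=1,RW=1,US=1,PS=0
  L1 @0x3A[25] → 0x3E007  P=1,RW=1,US=1,PS=0
  L2 @0x3E[24] → 0x40007  P=1,RW=1,US=1,PS=0
  L3 @0x40[7] → 0x41007  P=1,RW=1,US=1,PS=0
  ⇒ phys 0x41AA1  [4 reads]

Access #0 fault: NONE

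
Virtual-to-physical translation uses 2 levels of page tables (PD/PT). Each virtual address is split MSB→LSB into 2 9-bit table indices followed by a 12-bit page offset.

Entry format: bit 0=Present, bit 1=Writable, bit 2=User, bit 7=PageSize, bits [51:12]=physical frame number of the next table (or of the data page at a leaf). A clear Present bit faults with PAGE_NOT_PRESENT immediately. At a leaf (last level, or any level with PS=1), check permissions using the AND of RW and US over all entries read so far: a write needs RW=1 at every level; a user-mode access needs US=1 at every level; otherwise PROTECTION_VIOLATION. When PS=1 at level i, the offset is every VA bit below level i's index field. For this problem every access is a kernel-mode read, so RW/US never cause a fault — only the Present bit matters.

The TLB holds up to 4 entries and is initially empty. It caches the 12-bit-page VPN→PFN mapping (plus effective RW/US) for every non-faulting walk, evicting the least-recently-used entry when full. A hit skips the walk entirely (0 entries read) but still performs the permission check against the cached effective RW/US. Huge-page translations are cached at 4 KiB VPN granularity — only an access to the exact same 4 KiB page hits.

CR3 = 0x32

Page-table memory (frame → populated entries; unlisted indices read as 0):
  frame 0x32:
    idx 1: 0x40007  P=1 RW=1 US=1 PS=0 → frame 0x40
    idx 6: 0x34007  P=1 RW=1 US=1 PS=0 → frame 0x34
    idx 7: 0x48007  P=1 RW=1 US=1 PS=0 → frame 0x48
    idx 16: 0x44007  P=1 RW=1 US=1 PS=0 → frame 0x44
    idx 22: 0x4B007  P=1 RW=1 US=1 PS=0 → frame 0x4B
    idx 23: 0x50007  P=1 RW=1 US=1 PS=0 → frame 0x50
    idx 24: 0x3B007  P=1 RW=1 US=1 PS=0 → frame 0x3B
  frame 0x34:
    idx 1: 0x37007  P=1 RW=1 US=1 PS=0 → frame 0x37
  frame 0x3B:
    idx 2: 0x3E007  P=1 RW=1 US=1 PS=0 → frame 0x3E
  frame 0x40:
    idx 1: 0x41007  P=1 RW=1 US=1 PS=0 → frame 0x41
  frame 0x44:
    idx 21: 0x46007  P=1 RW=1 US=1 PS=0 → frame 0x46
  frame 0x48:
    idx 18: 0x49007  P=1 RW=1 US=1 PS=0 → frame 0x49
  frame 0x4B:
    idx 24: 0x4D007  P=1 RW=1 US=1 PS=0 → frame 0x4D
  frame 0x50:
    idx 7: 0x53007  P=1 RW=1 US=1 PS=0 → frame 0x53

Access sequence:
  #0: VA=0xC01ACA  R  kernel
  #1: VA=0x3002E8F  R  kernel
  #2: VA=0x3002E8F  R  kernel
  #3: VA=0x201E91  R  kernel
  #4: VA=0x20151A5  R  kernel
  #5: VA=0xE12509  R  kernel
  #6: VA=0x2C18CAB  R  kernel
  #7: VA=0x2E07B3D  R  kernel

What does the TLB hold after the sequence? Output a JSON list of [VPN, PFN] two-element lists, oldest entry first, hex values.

Walk each access:
#0 VA=0xC01ACA (r,kernel):
  lvl0: tbl 0x32, slot 6 ⇒ 0x34007 (P1/RW1/US1/PS0)
  lvl1: tbl 0x34, slot 1 ⇒ 0x37007 (P1/RW1/US1/PS0)
  ⇒ phys 0x37ACA  [2 reads]
#1 VA=0x3002E8F (r,kernel):
  lvl0: tbl 0x32, slot 24 ⇒ 0x3B007 (P1/RW1/US1/PS0)
  lvl1: tbl 0x3B, slot 2 ⇒ 0x3E007 (P1/RW1/US1/PS0)
  ⇒ phys 0x3EE8F  [2 reads]
#2 VA=0x3002E8F (r,kernel):
  TLB hit vpn=0x3002 → PA=0x3EE8F
#3 VA=0x201E91 (r,kernel):
  lvl0: tbl 0x32, slot 1 ⇒ 0x40007 (P1/RW1/US1/PS0)
  lvl1: tbl 0x40, slot 1 ⇒ 0x41007 (P1/RW1/US1/PS0)
  ⇒ phys 0x41E91  [2 reads]
#4 VA=0x20151A5 (r,kernel):
  lvl0: tbl 0x32, slot 16 ⇒ 0x44007 (P1/RW1/US1/PS0)
  lvl1: tbl 0x44, slot 21 ⇒ 0x46007 (P1/RW1/US1/PS0)
  ⇒ phys 0x461A5  [2 reads]
#5 VA=0xE12509 (r,kernel):
  lvl0: tbl 0x32, slot 7 ⇒ 0x48007 (P1/RW1/US1/PS0)
  lvl1: tbl 0x48, slot 18 ⇒ 0x49007 (P1/RW1/US1/PS0)
  ⇒ phys 0x49509  [2 reads]
#6 VA=0x2C18CAB (r,kernel):
  lvl0: tbl 0x32, slot 22 ⇒ 0x4B007 (P1/RW1/US1/PS0)
  lvl1: tbl 0x4B, slot 24 ⇒ 0x4D007 (P1/RW1/US1/PS0)
  ⇒ phys 0x4DCAB  [2 reads]
#7 VA=0x2E07B3D (r,kernel):
  lvl0: tbl 0x32, slot 23 ⇒ 0x50007 (P1/RW1/US1/PS0)
  lvl1: tbl 0x50, slot 7 ⇒ 0x53007 (P1/RW1/US1/PS0)
  ⇒ phys 0x53B3D  [2 reads]

TLB: [["0x2015", "0x46"], ["0xE12", "0x49"], ["0x2C18", "0x4D"], ["0x2E07", "0x53"]]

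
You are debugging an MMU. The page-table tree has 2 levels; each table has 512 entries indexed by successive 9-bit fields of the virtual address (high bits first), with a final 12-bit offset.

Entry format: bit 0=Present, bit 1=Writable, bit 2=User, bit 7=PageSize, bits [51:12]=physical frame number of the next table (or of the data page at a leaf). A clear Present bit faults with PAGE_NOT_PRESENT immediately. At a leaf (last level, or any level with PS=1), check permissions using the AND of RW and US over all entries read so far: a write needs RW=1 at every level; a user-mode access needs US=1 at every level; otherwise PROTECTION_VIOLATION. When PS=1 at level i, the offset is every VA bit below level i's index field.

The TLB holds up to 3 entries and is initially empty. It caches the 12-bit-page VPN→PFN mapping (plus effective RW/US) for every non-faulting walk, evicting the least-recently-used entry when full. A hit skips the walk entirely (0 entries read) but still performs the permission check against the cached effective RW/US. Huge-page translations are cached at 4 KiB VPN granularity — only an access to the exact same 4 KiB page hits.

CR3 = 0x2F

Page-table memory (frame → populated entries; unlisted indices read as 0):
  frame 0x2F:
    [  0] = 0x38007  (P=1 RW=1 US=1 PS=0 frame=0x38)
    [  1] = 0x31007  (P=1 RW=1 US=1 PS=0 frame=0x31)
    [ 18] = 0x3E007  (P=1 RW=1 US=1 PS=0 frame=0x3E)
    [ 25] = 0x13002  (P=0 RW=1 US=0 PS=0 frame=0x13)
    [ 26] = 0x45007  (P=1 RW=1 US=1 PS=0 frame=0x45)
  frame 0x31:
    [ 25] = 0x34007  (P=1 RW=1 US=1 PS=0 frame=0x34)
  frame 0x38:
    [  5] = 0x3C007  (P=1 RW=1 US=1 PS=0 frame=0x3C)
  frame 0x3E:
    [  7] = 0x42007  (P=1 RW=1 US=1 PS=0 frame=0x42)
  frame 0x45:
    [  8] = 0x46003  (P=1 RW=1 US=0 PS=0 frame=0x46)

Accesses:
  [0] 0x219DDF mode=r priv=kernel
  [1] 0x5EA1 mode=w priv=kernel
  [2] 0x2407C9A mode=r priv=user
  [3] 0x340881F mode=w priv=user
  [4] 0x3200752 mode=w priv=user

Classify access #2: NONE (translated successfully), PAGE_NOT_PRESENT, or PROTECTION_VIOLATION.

Walk each access:
#0 VA=0x219DDF (r,kernel):
  L0: frame=0x2F idx=1 entry=0x31007 [P=1 RW=1 US=1 PS=0]
  L1: frame=0x31 idx=25 entry=0x34007 [P=1 RW=1 US=1 PS=0]
  ✓ 0x34DDF  — 2 lookups
#1 VA=0x5EA1 (w,kernel):
  L0: frame=0x2F idx=0 entry=0x38007 [P=1 RW=1 US=1 PS=0]
  L1: frame=0x38 idx=5 entry=0x3C007 [P=1 RW=1 US=1 PS=0]
  ✓ 0x3CEA1  — 2 lookups
#2 VA=0x2407C9A (r,user):
  L0: frame=0x2F idx=18 entry=0x3E007 [P=1 RW=1 US=1 PS=0]
  L1: frame=0x3E idx=7 entry=0x42007 [P=1 RW=1 US=1 PS=0]
  ✓ 0x42C9A  — 2 lookups
#3 VA=0x340881F (w,user):
  L0: frame=0x2F idx=26 entry=0x45007 [P=1 RW=1 US=1 PS=0]
  L1: frame=0x45 idx=8 entry=0x46003 [P=1 RW=1 US=0 PS=0]
  ✗ PROTECTION_VIOLATION  [2 reads]
#4 VA=0x3200752 (w,user):
  L0: frame=0x2F idx=25 entry=0x13002 [P=0 RW=1 US=0 PS=0]
  ✗ PAGE_NOT_PRESENT  [1 reads]

Access #2 fault: NONE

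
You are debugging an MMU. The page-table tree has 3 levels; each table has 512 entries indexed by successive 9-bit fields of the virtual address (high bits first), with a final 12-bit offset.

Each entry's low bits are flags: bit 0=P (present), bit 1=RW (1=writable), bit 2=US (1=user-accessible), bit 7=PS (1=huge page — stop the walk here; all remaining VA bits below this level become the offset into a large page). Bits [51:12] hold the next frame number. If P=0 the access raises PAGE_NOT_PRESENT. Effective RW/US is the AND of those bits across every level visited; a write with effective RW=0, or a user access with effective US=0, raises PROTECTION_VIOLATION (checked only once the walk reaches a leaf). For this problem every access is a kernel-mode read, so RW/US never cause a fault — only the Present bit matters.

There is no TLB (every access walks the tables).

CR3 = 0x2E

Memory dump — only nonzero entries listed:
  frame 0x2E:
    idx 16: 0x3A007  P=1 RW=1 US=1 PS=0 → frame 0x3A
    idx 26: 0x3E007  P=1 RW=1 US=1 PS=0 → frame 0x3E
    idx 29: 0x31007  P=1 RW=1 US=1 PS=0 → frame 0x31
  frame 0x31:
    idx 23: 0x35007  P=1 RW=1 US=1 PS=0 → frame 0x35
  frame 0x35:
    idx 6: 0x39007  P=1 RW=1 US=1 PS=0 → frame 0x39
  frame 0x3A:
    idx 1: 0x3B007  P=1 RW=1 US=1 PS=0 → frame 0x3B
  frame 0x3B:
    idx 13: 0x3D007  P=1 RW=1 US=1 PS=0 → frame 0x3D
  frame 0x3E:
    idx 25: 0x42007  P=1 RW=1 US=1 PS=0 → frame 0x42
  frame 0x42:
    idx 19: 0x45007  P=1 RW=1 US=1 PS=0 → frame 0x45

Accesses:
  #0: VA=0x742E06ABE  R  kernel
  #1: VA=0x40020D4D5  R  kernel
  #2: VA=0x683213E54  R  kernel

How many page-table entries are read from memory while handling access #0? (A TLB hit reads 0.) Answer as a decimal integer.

Trace:
#0 VA=0x742E06ABE (r,kernel):
  lvl0: tbl 0x2E, slot 29 ⇒ 0x31007 (P1/RW1/US1/PS0)
  lvl1: tbl 0x31, slot 23 ⇒ 0x35007 (P1/RW1/US1/PS0)
  lvl2: tbl 0x35, slot 6 ⇒ 0x39007 (P1/RW1/US1/PS0)
  → PA=0x39ABE  (3 entries read)
#1 VA=0x40020D4D5 (r,kernel):
  lvl0: tbl 0x2E, slot 16 ⇒ 0x3A007 (P1/RW1/US1/PS0)
  lvl1: tbl 0x3A, slot 1 ⇒ 0x3B007 (P1/RW1/US1/PS0)
  lvl2: tbl 0x3B, slot 13 ⇒ 0x3D007 (P1/RW1/US1/PS0)
  → PA=0x3D4D5  (3 entries read)
#2 VA=0x683213E54 (r,kernel):
  lvl0: tbl 0x2E, slot 26 ⇒ 0x3E007 (P1/RW1/US1/PS0)
  lvl1: tbl 0x3E, slot 25 ⇒ 0x42007 (P1/RW1/US1/PS0)
  lvl2: tbl 0x42, slot 19 ⇒ 0x45007 (P1/RW1/US1/PS0)
  → PA=0x45E54  (3 entries read)

Entries read for #0: 3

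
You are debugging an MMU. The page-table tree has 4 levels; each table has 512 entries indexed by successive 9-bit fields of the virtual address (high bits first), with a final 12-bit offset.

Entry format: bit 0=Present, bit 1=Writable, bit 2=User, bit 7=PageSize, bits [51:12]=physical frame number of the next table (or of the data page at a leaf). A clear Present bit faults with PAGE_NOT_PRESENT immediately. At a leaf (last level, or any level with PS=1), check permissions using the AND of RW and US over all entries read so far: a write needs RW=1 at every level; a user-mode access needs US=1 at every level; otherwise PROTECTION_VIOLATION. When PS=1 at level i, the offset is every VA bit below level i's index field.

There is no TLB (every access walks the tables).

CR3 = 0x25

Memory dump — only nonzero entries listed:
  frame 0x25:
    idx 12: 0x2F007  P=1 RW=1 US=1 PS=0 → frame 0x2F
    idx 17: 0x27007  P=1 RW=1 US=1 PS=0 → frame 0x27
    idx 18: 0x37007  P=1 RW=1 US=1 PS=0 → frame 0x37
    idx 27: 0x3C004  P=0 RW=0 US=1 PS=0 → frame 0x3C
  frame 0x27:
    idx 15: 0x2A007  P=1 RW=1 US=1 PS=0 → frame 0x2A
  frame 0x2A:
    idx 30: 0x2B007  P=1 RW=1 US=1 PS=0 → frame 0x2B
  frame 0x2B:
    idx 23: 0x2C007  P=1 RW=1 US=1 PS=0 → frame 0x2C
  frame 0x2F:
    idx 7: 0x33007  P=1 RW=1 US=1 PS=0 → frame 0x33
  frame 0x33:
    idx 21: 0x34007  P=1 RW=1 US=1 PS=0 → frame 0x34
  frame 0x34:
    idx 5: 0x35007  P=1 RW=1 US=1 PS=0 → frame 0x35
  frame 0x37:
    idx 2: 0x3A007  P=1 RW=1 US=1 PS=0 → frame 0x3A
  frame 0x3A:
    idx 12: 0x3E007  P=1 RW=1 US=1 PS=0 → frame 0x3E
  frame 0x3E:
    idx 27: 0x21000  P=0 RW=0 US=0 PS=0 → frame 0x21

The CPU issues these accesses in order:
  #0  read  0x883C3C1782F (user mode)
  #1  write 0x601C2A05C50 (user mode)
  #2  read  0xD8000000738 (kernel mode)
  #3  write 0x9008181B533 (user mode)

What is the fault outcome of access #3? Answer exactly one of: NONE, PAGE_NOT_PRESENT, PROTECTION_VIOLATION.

Walk each access:
#0 VA=0x883C3C1782F (r,user):
  L0: frame=0x25 idx=17 entry=0x27007 [P=1 RW=1 US=1 PS=0]
  L1: frame=0x27 idx=15 entry=0x2A007 [P=1 RW=1 US=1 PS=0]
  L2: frame=0x2A idx=30 entry=0x2B007 [P=1 RW=1 US=1 PS=0]
  L3: frame=0x2B idx=23 entry=0x2C007 [P=1 RW=1 US=1 PS=0]
  → PA=0x2C82F  (4 entries read)
#1 VA=0x601C2A05C50 (w,user):
  L0: frame=0x25 idx=12 entry=0x2F007 [P=1 RW=1 US=1 PS=0]
  L1: frame=0x2F idx=7 entry=0x33007 [P=1 RW=1 US=1 PS=0]
  L2: frame=0x33 idx=21 entry=0x34007 [P=1 RW=1 US=1 PS=0]
  L3: frame=0x34 idx=5 entry=0x35007 [P=1 RW=1 US=1 PS=0]
  → PA=0x35C50  (4 entries read)
#2 VA=0xD8000000738 (r,kernel):
  L0: frame=0x25 idx=27 entry=0x3C004 [P=0 RW=0 US=1 PS=0]
  → PAGE_NOT_PRESENT  (1 entries read)
#3 VA=0x9008181B533 (w,user):
  L0: frame=0x25 idx=18 entry=0x37007 [P=1 RW=1 US=1 PS=0]
  L1: frame=0x37 idx=2 entry=0x3A007 [P=1 RW=1 US=1 PS=0]
  L2: frame=0x3A idx=12 entry=0x3E007 [P=1 RW=1 US=1 PS=0]
  L3: frame=0x3E idx=27 entry=0x21000 [P=0 RW=0 US=0 PS=0]
  → PAGE_NOT_PRESENT  (4 entries read)

Access #3 fault: PAGE_NOT_PRESENT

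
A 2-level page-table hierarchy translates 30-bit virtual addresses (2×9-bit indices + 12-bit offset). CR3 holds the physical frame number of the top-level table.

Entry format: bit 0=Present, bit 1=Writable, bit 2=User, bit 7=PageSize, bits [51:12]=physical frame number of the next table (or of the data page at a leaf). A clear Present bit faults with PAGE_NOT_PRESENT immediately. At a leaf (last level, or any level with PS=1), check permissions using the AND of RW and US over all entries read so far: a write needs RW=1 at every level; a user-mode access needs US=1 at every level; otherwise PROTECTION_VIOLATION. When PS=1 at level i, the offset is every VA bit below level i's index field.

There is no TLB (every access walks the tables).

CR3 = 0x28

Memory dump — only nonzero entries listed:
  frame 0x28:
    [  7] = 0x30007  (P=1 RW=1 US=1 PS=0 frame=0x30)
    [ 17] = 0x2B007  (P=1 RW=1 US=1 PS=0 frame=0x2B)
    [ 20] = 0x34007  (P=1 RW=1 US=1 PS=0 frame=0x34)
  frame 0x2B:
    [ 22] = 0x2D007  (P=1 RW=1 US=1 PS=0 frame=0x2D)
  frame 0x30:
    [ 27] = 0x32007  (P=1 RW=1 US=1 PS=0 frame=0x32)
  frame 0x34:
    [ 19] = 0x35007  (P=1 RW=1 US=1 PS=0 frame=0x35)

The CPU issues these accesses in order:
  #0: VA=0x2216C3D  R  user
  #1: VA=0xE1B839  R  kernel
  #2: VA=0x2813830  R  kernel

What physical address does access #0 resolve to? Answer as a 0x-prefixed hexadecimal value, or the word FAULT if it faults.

Walk each access:
#0 VA=0x2216C3D (r,user):
  L0: frame=0x28 idx=17 entry=0x2B007 [P=1 RW=1 US=1 PS=0]
  L1: frame=0x2B idx=22 entry=0x2D007 [P=1 RW=1 US=1 PS=0]
  → PA=0x2DC3D  (2 entries read)
#1 VA=0xE1B839 (r,kernel):
  L0: frame=0x28 idx=7 entry=0x30007 [P=1 RW=1 US=1 PS=0]
  L1: frame=0x30 idx=27 entry=0x32007 [P=1 RW=1 US=1 PS=0]
  → PA=0x32839  (2 entries read)
#2 VA=0x2813830 (r,kernel):
  L0: frame=0x28 idx=20 entry=0x34007 [P=1 RW=1 US=1 PS=0]
  L1: frame=0x34 idx=19 entry=0x35007 [P=1 RW=1 US=1 PS=0]
  → PA=0x35830  (2 entries read)

Access #0 PA: 0x2DC3D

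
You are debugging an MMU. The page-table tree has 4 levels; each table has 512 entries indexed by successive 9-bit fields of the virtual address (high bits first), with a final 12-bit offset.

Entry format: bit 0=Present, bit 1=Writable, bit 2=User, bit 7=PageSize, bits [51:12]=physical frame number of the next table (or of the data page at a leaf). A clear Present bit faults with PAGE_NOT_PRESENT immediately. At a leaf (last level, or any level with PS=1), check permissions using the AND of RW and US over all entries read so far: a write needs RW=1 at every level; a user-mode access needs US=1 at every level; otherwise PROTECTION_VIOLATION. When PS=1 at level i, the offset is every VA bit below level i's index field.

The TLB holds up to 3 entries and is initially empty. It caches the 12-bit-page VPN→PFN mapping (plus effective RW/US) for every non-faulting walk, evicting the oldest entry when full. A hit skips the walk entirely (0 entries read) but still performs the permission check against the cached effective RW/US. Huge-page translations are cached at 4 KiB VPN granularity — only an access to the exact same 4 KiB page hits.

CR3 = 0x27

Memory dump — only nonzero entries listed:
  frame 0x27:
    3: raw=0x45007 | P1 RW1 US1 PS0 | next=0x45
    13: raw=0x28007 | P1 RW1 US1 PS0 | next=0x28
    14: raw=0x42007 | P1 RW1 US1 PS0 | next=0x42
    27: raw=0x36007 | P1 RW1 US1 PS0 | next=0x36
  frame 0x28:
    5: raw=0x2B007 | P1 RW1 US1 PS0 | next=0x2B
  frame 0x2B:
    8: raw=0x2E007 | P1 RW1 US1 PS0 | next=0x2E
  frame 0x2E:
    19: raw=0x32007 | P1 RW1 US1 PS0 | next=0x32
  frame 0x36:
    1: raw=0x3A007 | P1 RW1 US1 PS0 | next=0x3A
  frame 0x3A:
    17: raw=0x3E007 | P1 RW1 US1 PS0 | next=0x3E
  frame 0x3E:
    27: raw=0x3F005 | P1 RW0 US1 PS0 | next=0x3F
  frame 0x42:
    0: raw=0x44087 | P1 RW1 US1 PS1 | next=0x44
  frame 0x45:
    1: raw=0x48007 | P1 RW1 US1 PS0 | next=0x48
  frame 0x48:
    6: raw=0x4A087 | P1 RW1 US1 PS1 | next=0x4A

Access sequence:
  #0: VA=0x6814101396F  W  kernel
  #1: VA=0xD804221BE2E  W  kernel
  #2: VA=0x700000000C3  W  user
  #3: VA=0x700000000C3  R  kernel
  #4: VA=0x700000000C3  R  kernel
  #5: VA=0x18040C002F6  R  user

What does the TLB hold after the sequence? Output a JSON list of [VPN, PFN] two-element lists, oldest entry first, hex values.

Walk each access:
#0 VA=0x6814101396F (w,kernel):
  [0] read 0x27 idx=13: raw=0x28007 flags P=1 W=1 U=1 S=0
  [1] read 0x28 idx=5: raw=0x2B007 flags P=1 W=1 U=1 S=0
  [2] read 0x2B idx=8: raw=0x2E007 flags P=1 W=1 U=1 S=0
  [3] read 0x2E idx=19: raw=0x32007 flags P=1 W=1 U=1 S=0
  ⇒ phys 0x3296F  [4 reads]
#1 VA=0xD804221BE2E (w,kernel):
  [0] read 0x27 idx=27: raw=0x36007 flags P=1 W=1 U=1 S=0
  [1] read 0x36 idx=1: raw=0x3A007 flags P=1 W=1 U=1 S=0
  [2] read 0x3A idx=17: raw=0x3E007 flags P=1 W=1 U=1 S=0
  [3] read 0x3E idx=27: raw=0x3F005 flags P=1 W=0 U=1 S=0
  → PROTECTION_VIOLATION  (4 entries read)
#2 VA=0x700000000C3 (w,user):
  [0] read 0x27 idx=14: raw=0x42007 flags P=1 W=1 U=1 S=0
  [1] read 0x42 idx=0: raw=0x44087 flags P=1 W=1 U=1 S=1
  ⇒ phys 0x440C3 (huge @L1)  [2 reads]
#3 VA=0x700000000C3 (r,kernel):
  TLB hit vpn=0x70000000 → PA=0x440C3
#4 VA=0x700000000C3 (r,kernel):
  TLB hit vpn=0x70000000 → PA=0x440C3
#5 VA=0x18040C002F6 (r,user):
  [0] read 0x27 idx=3: raw=0x45007 flags P=1 W=1 U=1 S=0
  [1] read 0x45 idx=1: raw=0x48007 flags P=1 W=1 U=1 S=0
  [2] read 0x48 idx=6: raw=0x4A087 flags P=1 W=1 U=1 S=1
  ⇒ phys 0x4A2F6 (huge @L2)  [3 reads]

TLB: [["0x68141013", "0x32"], ["0x70000000", "0x44"], ["0x18040C00", "0x4A"]]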